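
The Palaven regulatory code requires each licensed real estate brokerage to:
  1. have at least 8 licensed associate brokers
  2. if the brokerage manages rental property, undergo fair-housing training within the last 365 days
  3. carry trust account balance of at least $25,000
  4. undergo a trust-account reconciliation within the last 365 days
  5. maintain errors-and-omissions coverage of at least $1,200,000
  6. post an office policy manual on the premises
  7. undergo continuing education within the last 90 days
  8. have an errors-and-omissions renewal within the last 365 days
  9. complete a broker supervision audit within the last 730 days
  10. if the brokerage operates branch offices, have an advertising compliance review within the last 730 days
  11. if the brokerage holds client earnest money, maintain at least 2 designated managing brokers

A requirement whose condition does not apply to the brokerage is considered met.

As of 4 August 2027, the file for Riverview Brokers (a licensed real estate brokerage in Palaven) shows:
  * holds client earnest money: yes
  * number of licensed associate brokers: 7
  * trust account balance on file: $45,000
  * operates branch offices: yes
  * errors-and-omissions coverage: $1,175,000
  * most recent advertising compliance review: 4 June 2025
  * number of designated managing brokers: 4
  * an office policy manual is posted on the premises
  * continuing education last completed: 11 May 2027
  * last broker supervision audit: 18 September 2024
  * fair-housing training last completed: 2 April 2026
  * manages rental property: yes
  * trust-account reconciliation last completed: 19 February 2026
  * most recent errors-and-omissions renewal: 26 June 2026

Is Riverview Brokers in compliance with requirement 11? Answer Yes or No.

Yes

11. condition 'holds client earnest money' holds; designated managing brokers 4 ≥ 2 → met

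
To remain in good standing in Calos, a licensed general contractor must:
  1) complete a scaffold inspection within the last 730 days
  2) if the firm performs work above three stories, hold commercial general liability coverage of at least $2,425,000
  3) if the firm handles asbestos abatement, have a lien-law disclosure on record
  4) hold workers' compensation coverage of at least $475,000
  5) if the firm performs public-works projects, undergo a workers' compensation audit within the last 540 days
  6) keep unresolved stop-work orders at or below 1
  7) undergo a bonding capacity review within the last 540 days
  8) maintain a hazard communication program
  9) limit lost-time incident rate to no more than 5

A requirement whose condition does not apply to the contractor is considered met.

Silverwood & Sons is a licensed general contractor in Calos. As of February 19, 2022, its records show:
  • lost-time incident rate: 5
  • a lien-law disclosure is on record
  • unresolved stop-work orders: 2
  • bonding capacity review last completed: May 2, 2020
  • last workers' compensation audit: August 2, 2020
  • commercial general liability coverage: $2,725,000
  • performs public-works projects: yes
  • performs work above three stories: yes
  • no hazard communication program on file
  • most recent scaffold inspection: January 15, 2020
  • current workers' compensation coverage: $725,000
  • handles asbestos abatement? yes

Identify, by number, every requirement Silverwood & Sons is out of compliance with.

1, 5, 6, 7, 8

1. scaffold inspection 766 days ago vs limit 730 → not met
2. condition 'performs work above three stories' holds; commercial general liability coverage $2,725,000 ≥ $2,425,000 → met
3. condition 'handles asbestos abatement' holds; lien-law disclosure present → met
4. workers' compensation coverage $725,000 ≥ $475,000 → met
5. condition 'performs public-works projects' holds; workers' compensation audit 566 days ago vs limit 540 → not met
6. unresolved stop-work orders 2 > 1 → not met
7. bonding capacity review 658 days ago vs limit 540 → not met
8. hazard communication program absent → not met
9. lost-time incident rate 5 ≤ 5 → met
Not met: 1, 5, 6, 7, 8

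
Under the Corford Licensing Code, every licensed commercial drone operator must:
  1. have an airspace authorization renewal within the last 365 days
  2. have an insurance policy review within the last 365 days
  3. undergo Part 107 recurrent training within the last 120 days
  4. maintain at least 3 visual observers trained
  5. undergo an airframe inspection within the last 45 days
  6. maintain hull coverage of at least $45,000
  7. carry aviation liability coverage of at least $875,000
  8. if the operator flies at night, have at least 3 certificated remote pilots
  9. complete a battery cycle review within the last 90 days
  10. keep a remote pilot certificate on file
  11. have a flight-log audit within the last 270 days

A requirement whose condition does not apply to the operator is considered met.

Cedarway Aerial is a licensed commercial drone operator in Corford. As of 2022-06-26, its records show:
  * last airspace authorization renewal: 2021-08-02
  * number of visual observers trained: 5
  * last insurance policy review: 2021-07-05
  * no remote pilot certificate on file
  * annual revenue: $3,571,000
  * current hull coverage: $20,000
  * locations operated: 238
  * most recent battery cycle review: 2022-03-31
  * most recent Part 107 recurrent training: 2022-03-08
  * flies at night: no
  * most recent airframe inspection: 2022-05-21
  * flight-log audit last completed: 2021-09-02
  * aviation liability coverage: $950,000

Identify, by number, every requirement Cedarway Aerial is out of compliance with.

1. airspace authorization renewal 328 days ago vs limit 365 → met
2. insurance policy review 356 days ago vs limit 365 → met
3. Part 107 recurrent training 110 days ago vs limit 120 → met
4. visual observers trained 5 ≥ 3 → met
5. airframe inspection 36 days ago vs limit 45 → met
6. hull coverage $20,000 < $45,000 → not met
7. aviation liability coverage $950,000 ≥ $875,000 → met
8. condition 'flies at night' does not hold → requirement n/a → met
9. battery cycle review 87 days ago vs limit 90 → met
10. remote pilot certificate absent → not met
11. flight-log audit 297 days ago vs limit 270 → not met
Not met: 6, 10, 11

6, 10, 11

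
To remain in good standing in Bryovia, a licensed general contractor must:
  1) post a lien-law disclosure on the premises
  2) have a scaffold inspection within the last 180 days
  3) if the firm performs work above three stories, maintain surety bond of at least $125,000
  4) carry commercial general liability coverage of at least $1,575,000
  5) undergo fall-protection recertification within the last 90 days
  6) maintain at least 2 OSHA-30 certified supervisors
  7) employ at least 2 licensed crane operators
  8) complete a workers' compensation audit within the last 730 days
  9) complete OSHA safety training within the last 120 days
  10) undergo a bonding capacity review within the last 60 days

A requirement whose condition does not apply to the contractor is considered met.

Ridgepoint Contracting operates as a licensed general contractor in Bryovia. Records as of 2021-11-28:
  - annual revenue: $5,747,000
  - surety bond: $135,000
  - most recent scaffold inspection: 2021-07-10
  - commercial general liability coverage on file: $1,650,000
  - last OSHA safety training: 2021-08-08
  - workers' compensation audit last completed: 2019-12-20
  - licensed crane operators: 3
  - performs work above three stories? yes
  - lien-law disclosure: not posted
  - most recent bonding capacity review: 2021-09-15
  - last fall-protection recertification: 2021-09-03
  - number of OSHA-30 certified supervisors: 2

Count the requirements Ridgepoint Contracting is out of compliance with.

1. lien-law disclosure absent → not met
2. scaffold inspection 141 days ago vs limit 180 → met
3. condition 'performs work above three stories' holds; surety bond $135,000 ≥ $125,000 → met
4. commercial general liability coverage $1,650,000 ≥ $1,575,000 → met
5. fall-protection recertification 86 days ago vs limit 90 → met
6. OSHA-30 certified supervisors 2 ≥ 2 → met
7. licensed crane operators 3 ≥ 2 → met
8. workers' compensation audit 709 days ago vs limit 730 → met
9. OSHA safety training 112 days ago vs limit 120 → met
10. bonding capacity review 74 days ago vs limit 60 → not met
Not met: 2 of 10

2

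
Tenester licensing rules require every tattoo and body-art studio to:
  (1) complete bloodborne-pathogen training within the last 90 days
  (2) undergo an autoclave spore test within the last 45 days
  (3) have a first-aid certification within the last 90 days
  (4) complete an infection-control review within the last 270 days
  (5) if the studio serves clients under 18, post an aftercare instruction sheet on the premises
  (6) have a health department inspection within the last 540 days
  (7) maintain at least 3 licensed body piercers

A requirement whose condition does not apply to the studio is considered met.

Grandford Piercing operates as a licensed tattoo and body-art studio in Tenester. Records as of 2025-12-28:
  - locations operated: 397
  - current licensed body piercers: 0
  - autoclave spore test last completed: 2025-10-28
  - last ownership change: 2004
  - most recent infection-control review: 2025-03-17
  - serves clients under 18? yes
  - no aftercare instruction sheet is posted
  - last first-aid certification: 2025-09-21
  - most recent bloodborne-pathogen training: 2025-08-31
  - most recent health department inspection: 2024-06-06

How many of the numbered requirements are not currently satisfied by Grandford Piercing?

1. bloodborne-pathogen training 119 days ago vs limit 90 → not met
2. autoclave spore test 61 days ago vs limit 45 → not met
3. first-aid certification 98 days ago vs limit 90 → not met
4. infection-control review 286 days ago vs limit 270 → not met
5. condition 'serves clients under 18' holds; aftercare instruction sheet absent → not met
6. health department inspection 570 days ago vs limit 540 → not met
7. licensed body piercers 0 < 3 → not met
Not met: 7 of 7

7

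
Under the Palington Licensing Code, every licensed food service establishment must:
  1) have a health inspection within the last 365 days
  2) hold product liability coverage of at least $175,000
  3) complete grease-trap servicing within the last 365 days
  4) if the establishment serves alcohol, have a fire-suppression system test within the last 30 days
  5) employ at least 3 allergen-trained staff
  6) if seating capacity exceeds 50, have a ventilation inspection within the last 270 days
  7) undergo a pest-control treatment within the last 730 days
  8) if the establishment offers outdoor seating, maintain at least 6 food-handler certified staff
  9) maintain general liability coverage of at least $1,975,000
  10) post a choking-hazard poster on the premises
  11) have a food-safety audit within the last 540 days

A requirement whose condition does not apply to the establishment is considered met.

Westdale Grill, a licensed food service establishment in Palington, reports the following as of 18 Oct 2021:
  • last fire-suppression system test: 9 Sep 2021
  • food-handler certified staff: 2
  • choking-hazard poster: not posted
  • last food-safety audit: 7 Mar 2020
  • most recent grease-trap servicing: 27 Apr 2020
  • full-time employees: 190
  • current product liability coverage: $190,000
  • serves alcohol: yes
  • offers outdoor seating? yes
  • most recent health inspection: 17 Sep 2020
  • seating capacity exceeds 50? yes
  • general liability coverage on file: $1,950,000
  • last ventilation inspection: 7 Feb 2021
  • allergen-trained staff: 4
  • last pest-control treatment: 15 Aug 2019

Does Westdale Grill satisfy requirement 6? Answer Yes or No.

Yes

6. condition 'seating capacity exceeds 50' holds; ventilation inspection 253 days ago vs limit 270 → met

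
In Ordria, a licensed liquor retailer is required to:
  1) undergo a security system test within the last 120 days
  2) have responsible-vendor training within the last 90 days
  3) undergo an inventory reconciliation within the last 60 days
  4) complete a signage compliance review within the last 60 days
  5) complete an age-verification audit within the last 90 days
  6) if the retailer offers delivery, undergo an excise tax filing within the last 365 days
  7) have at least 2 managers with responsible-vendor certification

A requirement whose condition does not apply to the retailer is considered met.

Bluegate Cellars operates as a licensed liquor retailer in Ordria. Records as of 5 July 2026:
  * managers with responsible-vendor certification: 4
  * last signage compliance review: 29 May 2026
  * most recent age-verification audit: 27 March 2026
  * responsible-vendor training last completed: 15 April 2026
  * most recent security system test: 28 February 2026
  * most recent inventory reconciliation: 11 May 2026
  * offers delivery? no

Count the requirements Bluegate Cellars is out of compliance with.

1. security system test 127 days ago vs limit 120 → not met
2. responsible-vendor training 81 days ago vs limit 90 → met
3. inventory reconciliation 55 days ago vs limit 60 → met
4. signage compliance review 37 days ago vs limit 60 → met
5. age-verification audit 100 days ago vs limit 90 → not met
6. condition 'offers delivery' does not hold → requirement n/a → met
7. managers with responsible-vendor certification 4 ≥ 2 → met
Not met: 2 of 7

2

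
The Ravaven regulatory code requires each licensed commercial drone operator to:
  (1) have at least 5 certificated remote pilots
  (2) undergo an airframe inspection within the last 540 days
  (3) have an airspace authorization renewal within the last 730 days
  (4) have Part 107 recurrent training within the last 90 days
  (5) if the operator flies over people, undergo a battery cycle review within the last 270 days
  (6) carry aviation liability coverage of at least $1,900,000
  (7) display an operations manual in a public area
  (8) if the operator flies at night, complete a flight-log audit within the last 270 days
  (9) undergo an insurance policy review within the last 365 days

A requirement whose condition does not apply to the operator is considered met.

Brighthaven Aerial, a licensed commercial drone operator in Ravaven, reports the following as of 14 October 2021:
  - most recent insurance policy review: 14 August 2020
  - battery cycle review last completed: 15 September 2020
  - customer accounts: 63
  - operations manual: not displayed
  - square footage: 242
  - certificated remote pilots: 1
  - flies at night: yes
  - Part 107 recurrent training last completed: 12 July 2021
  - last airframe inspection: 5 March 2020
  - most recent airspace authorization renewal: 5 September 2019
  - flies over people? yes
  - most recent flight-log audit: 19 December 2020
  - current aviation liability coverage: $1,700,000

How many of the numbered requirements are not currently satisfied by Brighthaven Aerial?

9

1. certificated remote pilots 1 < 5 → not met
2. airframe inspection 588 days ago vs limit 540 → not met
3. airspace authorization renewal 770 days ago vs limit 730 → not met
4. Part 107 recurrent training 94 days ago vs limit 90 → not met
5. condition 'flies over people' holds; battery cycle review 394 days ago vs limit 270 → not met
6. aviation liability coverage $1,700,000 < $1,900,000 → not met
7. operations manual absent → not met
8. condition 'flies at night' holds; flight-log audit 299 days ago vs limit 270 → not met
9. insurance policy review 426 days ago vs limit 365 → not met
Not met: 9 of 9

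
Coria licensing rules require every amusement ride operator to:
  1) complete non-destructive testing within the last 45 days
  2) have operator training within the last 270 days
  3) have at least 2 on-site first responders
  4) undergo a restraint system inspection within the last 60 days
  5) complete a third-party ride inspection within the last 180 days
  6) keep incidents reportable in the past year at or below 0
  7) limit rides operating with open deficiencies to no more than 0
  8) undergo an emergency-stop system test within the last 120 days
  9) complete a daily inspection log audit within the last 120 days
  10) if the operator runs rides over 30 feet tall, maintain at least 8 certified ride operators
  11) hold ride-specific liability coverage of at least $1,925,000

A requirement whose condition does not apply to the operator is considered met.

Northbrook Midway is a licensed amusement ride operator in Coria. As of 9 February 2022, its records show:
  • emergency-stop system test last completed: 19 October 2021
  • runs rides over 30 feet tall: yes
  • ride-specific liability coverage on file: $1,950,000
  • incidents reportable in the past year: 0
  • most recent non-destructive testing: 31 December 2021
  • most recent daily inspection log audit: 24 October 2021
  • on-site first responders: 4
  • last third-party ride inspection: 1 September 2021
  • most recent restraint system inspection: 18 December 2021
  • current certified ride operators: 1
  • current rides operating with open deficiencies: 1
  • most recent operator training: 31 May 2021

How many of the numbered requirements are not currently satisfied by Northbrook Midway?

2

1. non-destructive testing 40 days ago vs limit 45 → met
2. operator training 254 days ago vs limit 270 → met
3. on-site first responders 4 ≥ 2 → met
4. restraint system inspection 53 days ago vs limit 60 → met
5. third-party ride inspection 161 days ago vs limit 180 → met
6. incidents reportable in the past year 0 ≤ 0 → met
7. rides operating with open deficiencies 1 > 0 → not met
8. emergency-stop system test 113 days ago vs limit 120 → met
9. daily inspection log audit 108 days ago vs limit 120 → met
10. condition 'runs rides over 30 feet tall' holds; certified ride operators 1 < 8 → not met
11. ride-specific liability coverage $1,950,000 ≥ $1,925,000 → met
Not met: 2 of 11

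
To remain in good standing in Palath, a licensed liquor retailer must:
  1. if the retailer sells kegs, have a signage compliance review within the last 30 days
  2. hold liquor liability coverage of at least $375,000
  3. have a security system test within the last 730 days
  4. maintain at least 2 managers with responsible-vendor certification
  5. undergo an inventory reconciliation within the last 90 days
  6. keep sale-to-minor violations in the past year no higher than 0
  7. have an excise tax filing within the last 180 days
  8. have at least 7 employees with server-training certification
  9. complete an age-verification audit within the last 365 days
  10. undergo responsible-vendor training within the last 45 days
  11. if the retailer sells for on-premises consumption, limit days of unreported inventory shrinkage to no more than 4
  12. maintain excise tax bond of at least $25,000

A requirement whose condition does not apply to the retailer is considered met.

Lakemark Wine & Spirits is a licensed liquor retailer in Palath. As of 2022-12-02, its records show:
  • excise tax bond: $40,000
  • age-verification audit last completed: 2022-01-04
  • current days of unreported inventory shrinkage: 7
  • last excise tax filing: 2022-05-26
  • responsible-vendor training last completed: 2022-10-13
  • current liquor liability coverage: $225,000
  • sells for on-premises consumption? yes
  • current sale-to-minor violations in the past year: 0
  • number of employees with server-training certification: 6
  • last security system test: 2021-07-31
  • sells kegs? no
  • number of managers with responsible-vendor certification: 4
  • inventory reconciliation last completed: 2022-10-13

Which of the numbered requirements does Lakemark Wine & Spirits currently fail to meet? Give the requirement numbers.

1. condition 'sells kegs' does not hold → requirement n/a → met
2. liquor liability coverage $225,000 < $375,000 → not met
3. security system test 489 days ago vs limit 730 → met
4. managers with responsible-vendor certification 4 ≥ 2 → met
5. inventory reconciliation 50 days ago vs limit 90 → met
6. sale-to-minor violations in the past year 0 ≤ 0 → met
7. excise tax filing 190 days ago vs limit 180 → not met
8. employees with server-training certification 6 < 7 → not met
9. age-verification audit 332 days ago vs limit 365 → met
10. responsible-vendor training 50 days ago vs limit 45 → not met
11. condition 'sells for on-premises consumption' holds; days of unreported inventory shrinkage 7 > 4 → not met
12. excise tax bond $40,000 ≥ $25,000 → met
Not met: 2, 7, 8, 10, 11

2, 7, 8, 10, 11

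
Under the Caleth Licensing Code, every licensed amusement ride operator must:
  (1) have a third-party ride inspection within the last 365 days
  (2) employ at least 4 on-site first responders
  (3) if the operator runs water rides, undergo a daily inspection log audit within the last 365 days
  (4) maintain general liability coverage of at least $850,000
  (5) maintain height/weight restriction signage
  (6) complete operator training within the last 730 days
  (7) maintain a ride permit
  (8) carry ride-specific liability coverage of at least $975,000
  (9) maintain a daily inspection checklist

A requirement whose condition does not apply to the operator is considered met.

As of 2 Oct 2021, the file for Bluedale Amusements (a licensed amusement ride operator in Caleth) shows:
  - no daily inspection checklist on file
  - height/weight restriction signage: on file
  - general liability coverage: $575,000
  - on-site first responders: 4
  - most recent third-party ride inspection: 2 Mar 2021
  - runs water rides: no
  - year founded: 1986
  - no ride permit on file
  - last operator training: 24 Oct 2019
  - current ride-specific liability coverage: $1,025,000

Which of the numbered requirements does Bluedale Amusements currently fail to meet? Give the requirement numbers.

1. third-party ride inspection 214 days ago vs limit 365 → met
2. on-site first responders 4 ≥ 4 → met
3. condition 'runs water rides' does not hold → requirement n/a → met
4. general liability coverage $575,000 < $850,000 → not met
5. height/weight restriction signage present → met
6. operator training 709 days ago vs limit 730 → met
7. ride permit absent → not met
8. ride-specific liability coverage $1,025,000 ≥ $975,000 → met
9. daily inspection checklist absent → not met
Not met: 4, 7, 9

4, 7, 9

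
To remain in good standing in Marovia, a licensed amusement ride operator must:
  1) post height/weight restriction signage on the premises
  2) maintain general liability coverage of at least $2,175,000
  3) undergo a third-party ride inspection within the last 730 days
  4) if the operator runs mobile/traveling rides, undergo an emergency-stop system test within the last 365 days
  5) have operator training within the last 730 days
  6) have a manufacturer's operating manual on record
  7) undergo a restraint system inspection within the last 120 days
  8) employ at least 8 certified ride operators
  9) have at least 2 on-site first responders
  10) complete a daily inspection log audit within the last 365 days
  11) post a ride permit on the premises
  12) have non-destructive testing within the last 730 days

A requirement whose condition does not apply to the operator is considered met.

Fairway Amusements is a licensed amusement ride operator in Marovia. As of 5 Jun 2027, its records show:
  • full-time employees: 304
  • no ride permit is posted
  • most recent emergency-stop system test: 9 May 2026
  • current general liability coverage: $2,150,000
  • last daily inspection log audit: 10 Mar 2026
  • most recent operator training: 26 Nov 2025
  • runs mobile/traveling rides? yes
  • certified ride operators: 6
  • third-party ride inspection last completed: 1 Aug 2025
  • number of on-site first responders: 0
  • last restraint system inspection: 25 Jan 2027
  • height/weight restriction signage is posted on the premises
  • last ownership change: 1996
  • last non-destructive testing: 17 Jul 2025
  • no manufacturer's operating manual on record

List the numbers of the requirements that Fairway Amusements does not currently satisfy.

2, 4, 6, 7, 8, 9, 10, 11

1. height/weight restriction signage present → met
2. general liability coverage $2,150,000 < $2,175,000 → not met
3. third-party ride inspection 673 days ago vs limit 730 → met
4. condition 'runs mobile/traveling rides' holds; emergency-stop system test 392 days ago vs limit 365 → not met
5. operator training 556 days ago vs limit 730 → met
6. manufacturer's operating manual absent → not met
7. restraint system inspection 131 days ago vs limit 120 → not met
8. certified ride operators 6 < 8 → not met
9. on-site first responders 0 < 2 → not met
10. daily inspection log audit 452 days ago vs limit 365 → not met
11. ride permit absent → not met
12. non-destructive testing 688 days ago vs limit 730 → met
Not met: 2, 4, 6, 7, 8, 9, 10, 11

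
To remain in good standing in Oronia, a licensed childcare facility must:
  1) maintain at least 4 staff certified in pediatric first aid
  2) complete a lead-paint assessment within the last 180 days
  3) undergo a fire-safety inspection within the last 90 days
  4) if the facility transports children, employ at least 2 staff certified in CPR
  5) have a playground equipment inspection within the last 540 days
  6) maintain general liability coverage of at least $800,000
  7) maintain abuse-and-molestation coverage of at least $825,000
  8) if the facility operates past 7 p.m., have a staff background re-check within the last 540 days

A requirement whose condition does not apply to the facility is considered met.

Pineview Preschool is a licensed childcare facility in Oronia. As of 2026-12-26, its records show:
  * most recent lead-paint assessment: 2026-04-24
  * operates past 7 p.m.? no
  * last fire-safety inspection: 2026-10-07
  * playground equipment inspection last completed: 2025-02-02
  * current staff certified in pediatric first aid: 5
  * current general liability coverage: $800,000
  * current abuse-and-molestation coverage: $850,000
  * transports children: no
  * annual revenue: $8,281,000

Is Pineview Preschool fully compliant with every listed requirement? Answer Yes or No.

1. staff certified in pediatric first aid 5 ≥ 4 → met
2. lead-paint assessment 246 days ago vs limit 180 → not met
3. fire-safety inspection 80 days ago vs limit 90 → met
4. condition 'transports children' does not hold → requirement n/a → met
5. playground equipment inspection 692 days ago vs limit 540 → not met
6. general liability coverage $800,000 ≥ $800,000 → met
7. abuse-and-molestation coverage $850,000 ≥ $825,000 → met
8. condition 'operates past 7 p.m.' does not hold → requirement n/a → met
Not met: 2, 5

No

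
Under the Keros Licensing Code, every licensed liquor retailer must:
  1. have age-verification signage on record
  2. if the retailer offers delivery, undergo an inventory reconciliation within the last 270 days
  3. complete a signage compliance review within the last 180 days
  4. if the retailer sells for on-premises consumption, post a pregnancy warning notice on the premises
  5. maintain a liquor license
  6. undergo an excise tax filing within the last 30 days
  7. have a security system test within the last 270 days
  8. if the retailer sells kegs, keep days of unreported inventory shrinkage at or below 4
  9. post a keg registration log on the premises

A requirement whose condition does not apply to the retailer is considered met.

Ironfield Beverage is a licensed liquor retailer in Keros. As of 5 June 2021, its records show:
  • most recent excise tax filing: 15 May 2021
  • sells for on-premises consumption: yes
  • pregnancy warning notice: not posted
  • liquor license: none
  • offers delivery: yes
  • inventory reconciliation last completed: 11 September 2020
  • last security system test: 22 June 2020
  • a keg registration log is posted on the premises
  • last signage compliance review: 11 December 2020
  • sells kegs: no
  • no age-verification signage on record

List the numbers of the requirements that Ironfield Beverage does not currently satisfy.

1, 4, 5, 7

1. age-verification signage absent → not met
2. condition 'offers delivery' holds; inventory reconciliation 267 days ago vs limit 270 → met
3. signage compliance review 176 days ago vs limit 180 → met
4. condition 'sells for on-premises consumption' holds; pregnancy warning notice absent → not met
5. liquor license absent → not met
6. excise tax filing 21 days ago vs limit 30 → met
7. security system test 348 days ago vs limit 270 → not met
8. condition 'sells kegs' does not hold → requirement n/a → met
9. keg registration log present → met
Not met: 1, 4, 5, 7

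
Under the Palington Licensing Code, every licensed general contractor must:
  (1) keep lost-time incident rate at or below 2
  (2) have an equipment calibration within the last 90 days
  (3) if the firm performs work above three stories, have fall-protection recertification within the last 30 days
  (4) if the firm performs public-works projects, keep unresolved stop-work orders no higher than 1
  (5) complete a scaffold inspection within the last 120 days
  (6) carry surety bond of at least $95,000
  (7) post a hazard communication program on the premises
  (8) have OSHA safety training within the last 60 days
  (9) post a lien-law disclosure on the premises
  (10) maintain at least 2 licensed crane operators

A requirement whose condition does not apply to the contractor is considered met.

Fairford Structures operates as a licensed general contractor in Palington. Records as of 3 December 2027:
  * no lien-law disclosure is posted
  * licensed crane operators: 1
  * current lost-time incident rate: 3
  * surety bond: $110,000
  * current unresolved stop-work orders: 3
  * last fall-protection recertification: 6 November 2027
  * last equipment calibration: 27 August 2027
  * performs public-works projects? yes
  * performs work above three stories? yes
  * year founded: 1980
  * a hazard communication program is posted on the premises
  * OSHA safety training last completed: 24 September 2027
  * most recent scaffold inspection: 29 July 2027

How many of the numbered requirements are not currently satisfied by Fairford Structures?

1. lost-time incident rate 3 > 2 → not met
2. equipment calibration 98 days ago vs limit 90 → not met
3. condition 'performs work above three stories' holds; fall-protection recertification 27 days ago vs limit 30 → met
4. condition 'performs public-works projects' holds; unresolved stop-work orders 3 > 1 → not met
5. scaffold inspection 127 days ago vs limit 120 → not met
6. surety bond $110,000 ≥ $95,000 → met
7. hazard communication program present → met
8. OSHA safety training 70 days ago vs limit 60 → not met
9. lien-law disclosure absent → not met
10. licensed crane operators 1 < 2 → not met
Not met: 7 of 10

7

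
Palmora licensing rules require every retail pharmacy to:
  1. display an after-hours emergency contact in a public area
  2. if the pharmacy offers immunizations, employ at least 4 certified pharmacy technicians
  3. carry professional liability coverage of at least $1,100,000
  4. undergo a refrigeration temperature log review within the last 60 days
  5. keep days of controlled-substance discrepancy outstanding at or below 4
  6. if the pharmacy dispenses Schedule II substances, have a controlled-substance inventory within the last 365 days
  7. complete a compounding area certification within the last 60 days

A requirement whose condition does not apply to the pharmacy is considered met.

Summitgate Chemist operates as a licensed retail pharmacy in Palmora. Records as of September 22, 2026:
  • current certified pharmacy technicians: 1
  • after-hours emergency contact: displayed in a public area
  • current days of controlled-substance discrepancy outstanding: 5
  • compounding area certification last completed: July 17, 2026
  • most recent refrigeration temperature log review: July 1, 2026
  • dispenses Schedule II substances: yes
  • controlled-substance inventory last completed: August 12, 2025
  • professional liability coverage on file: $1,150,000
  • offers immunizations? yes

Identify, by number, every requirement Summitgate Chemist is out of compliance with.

2, 4, 5, 6, 7

1. after-hours emergency contact present → met
2. condition 'offers immunizations' holds; certified pharmacy technicians 1 < 4 → not met
3. professional liability coverage $1,150,000 ≥ $1,100,000 → met
4. refrigeration temperature log review 83 days ago vs limit 60 → not met
5. days of controlled-substance discrepancy outstanding 5 > 4 → not met
6. condition 'dispenses Schedule II substances' holds; controlled-substance inventory 406 days ago vs limit 365 → not met
7. compounding area certification 67 days ago vs limit 60 → not met
Not met: 2, 4, 5, 6, 7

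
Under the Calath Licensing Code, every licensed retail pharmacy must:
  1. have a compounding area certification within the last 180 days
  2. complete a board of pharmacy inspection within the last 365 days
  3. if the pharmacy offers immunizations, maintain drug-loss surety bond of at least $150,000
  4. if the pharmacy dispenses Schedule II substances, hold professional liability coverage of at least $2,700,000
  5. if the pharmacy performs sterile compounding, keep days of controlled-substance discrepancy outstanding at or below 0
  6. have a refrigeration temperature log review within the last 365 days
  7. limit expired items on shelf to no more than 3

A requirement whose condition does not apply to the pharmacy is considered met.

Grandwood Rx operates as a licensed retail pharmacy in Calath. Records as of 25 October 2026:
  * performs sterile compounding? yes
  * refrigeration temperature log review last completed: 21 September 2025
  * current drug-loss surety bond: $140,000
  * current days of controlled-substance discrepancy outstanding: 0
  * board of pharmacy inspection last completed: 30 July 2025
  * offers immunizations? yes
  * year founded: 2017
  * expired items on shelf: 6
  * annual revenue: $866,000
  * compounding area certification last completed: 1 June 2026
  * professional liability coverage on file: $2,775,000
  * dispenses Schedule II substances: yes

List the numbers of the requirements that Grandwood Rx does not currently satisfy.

1. compounding area certification 146 days ago vs limit 180 → met
2. board of pharmacy inspection 452 days ago vs limit 365 → not met
3. condition 'offers immunizations' holds; drug-loss surety bond $140,000 < $150,000 → not met
4. condition 'dispenses Schedule II substances' holds; professional liability coverage $2,775,000 ≥ $2,700,000 → met
5. condition 'performs sterile compounding' holds; days of controlled-substance discrepancy outstanding 0 ≤ 0 → met
6. refrigeration temperature log review 399 days ago vs limit 365 → not met
7. expired items on shelf 6 > 3 → not met
Not met: 2, 3, 6, 7

2, 3, 6, 7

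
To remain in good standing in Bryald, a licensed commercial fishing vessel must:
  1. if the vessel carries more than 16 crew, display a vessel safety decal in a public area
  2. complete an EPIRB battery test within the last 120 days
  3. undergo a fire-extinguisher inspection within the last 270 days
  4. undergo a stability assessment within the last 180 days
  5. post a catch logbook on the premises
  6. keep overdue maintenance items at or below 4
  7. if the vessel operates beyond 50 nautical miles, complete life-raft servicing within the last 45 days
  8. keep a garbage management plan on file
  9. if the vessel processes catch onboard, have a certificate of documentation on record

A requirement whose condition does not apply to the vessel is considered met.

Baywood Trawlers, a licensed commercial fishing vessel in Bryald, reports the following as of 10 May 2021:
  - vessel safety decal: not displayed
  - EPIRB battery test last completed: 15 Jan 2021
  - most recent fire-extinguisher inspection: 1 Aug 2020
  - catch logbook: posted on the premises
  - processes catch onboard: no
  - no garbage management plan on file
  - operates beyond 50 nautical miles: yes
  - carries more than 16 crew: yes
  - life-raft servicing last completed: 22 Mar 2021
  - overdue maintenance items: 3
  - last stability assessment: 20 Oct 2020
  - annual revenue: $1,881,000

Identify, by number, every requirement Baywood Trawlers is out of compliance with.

1. condition 'carries more than 16 crew' holds; vessel safety decal absent → not met
2. EPIRB battery test 115 days ago vs limit 120 → met
3. fire-extinguisher inspection 282 days ago vs limit 270 → not met
4. stability assessment 202 days ago vs limit 180 → not met
5. catch logbook present → met
6. overdue maintenance items 3 ≤ 4 → met
7. condition 'operates beyond 50 nautical miles' holds; life-raft servicing 49 days ago vs limit 45 → not met
8. garbage management plan absent → not met
9. condition 'processes catch onboard' does not hold → requirement n/a → met
Not met: 1, 3, 4, 7, 8

1, 3, 4, 7, 8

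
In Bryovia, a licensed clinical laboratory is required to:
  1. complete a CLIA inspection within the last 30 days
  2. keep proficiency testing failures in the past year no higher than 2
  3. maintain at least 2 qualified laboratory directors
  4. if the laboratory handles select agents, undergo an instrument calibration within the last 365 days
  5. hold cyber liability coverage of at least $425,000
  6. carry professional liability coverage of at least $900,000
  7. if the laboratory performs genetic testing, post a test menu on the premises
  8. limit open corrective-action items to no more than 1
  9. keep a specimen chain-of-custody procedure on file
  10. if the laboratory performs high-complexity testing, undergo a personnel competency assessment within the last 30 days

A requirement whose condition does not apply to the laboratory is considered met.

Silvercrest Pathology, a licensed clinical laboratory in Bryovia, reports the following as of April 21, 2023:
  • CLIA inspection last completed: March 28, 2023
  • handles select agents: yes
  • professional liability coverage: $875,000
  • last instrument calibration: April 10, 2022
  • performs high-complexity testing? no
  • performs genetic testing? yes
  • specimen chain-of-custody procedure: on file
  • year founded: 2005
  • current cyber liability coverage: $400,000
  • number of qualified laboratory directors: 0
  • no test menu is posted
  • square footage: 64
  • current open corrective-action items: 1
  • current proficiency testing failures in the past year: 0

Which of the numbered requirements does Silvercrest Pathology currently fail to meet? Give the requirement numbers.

1. CLIA inspection 24 days ago vs limit 30 → met
2. proficiency testing failures in the past year 0 ≤ 2 → met
3. qualified laboratory directors 0 < 2 → not met
4. condition 'handles select agents' holds; instrument calibration 376 days ago vs limit 365 → not met
5. cyber liability coverage $400,000 < $425,000 → not met
6. professional liability coverage $875,000 < $900,000 → not met
7. condition 'performs genetic testing' holds; test menu absent → not met
8. open corrective-action items 1 ≤ 1 → met
9. specimen chain-of-custody procedure present → met
10. condition 'performs high-complexity testing' does not hold → requirement n/a → met
Not met: 3, 4, 5, 6, 7

3, 4, 5, 6, 7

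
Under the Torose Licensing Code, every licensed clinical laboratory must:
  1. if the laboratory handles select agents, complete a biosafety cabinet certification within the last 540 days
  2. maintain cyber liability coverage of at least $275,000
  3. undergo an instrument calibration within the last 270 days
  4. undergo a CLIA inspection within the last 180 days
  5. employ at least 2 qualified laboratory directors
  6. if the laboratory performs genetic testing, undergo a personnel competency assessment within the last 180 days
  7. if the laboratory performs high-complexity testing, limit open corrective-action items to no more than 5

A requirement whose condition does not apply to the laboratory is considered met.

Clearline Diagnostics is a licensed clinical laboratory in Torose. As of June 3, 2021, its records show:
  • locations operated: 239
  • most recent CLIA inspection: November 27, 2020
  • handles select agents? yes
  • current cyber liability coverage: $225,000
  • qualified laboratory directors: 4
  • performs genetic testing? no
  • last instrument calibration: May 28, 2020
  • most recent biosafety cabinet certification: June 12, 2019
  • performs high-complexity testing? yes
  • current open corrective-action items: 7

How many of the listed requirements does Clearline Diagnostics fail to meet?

1. condition 'handles select agents' holds; biosafety cabinet certification 722 days ago vs limit 540 → not met
2. cyber liability coverage $225,000 < $275,000 → not met
3. instrument calibration 371 days ago vs limit 270 → not met
4. CLIA inspection 188 days ago vs limit 180 → not met
5. qualified laboratory directors 4 ≥ 2 → met
6. condition 'performs genetic testing' does not hold → requirement n/a → met
7. condition 'performs high-complexity testing' holds; open corrective-action items 7 > 5 → not met
Not met: 5 of 7

5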